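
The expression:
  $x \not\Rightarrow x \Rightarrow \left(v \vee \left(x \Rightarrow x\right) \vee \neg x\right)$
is always true.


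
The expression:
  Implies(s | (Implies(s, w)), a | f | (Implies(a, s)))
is always true.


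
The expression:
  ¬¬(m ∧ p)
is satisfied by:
  {m: True, p: True}


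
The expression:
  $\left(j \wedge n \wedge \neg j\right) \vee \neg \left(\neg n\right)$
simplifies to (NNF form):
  $n$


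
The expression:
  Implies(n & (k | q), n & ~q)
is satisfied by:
  {q: False, n: False}
  {n: True, q: False}
  {q: True, n: False}


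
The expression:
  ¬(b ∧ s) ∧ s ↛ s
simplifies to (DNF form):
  False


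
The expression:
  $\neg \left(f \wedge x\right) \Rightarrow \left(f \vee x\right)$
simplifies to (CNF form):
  $f \vee x$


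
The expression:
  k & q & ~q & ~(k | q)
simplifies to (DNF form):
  False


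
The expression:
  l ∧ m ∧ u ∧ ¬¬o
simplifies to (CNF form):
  l ∧ m ∧ o ∧ u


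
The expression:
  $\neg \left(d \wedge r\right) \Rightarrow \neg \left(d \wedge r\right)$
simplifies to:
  $\text{True}$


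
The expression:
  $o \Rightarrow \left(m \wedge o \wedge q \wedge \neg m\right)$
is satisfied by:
  {o: False}


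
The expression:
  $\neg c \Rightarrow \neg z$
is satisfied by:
  {c: True, z: False}
  {z: False, c: False}
  {z: True, c: True}


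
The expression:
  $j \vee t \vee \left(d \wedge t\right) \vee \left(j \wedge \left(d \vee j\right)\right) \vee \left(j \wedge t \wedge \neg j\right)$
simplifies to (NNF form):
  $j \vee t$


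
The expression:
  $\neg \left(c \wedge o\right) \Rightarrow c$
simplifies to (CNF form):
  $c$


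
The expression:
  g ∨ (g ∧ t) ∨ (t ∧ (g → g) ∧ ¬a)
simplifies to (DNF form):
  g ∨ (t ∧ ¬a)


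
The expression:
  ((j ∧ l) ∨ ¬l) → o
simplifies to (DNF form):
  o ∨ (l ∧ ¬j)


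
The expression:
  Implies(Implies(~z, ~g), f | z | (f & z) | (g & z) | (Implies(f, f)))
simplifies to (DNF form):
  True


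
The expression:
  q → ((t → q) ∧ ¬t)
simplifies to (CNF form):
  ¬q ∨ ¬t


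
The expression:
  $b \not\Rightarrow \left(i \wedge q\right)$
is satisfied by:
  {b: True, q: False, i: False}
  {b: True, i: True, q: False}
  {b: True, q: True, i: False}


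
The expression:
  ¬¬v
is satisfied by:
  {v: True}


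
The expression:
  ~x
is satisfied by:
  {x: False}


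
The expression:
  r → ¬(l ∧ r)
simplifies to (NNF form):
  ¬l ∨ ¬r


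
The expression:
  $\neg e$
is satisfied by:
  {e: False}


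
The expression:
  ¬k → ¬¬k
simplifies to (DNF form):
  k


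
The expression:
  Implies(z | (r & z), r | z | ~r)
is always true.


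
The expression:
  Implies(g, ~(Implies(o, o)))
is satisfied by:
  {g: False}


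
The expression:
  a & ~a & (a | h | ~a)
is never true.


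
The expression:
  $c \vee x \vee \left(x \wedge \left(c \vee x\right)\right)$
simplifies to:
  $c \vee x$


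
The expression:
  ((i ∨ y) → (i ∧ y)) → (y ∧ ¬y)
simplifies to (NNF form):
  (i ∧ ¬y) ∨ (y ∧ ¬i)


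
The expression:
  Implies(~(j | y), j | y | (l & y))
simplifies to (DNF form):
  j | y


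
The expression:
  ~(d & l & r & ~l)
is always true.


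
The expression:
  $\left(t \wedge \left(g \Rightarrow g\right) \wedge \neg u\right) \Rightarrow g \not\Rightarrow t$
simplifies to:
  $u \vee \neg t$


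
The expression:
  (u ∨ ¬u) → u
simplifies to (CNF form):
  u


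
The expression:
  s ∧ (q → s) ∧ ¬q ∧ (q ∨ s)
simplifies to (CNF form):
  s ∧ ¬q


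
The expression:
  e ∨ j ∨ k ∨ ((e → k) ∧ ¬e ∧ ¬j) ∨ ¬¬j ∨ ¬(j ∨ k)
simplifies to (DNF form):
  True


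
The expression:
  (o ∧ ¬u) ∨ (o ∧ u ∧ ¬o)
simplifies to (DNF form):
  o ∧ ¬u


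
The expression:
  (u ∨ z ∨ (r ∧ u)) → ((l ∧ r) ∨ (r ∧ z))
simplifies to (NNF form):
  (l ∧ r) ∨ (r ∧ z) ∨ (¬u ∧ ¬z)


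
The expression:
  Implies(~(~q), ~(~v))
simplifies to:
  v | ~q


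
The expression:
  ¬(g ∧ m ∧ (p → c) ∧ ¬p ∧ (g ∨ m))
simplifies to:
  p ∨ ¬g ∨ ¬m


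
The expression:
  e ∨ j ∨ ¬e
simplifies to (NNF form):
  True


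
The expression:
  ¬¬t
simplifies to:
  t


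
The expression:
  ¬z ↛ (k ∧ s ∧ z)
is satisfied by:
  {z: False}


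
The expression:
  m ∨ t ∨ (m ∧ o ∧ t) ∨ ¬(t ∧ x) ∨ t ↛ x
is always true.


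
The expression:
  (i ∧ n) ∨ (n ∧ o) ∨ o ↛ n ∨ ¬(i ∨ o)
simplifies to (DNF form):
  n ∨ o ∨ ¬i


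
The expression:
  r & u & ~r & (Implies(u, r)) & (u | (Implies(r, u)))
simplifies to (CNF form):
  False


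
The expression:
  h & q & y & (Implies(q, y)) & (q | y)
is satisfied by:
  {h: True, y: True, q: True}


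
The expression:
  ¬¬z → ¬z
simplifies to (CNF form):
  ¬z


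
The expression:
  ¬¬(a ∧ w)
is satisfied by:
  {a: True, w: True}


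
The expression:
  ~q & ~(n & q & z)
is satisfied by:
  {q: False}


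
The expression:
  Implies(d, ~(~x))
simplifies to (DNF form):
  x | ~d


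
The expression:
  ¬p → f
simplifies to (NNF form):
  f ∨ p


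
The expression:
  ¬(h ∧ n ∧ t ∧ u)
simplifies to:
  ¬h ∨ ¬n ∨ ¬t ∨ ¬u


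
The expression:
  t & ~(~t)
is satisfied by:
  {t: True}


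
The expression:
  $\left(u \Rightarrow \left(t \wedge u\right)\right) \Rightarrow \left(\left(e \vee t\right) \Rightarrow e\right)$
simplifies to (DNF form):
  $e \vee \neg t$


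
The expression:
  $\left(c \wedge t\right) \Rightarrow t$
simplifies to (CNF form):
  $\text{True}$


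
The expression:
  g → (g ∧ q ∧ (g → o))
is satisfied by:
  {o: True, q: True, g: False}
  {o: True, q: False, g: False}
  {q: True, o: False, g: False}
  {o: False, q: False, g: False}
  {o: True, g: True, q: True}


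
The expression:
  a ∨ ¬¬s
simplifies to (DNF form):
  a ∨ s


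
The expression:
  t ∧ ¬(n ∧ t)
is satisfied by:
  {t: True, n: False}


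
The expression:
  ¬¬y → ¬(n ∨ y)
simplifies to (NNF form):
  ¬y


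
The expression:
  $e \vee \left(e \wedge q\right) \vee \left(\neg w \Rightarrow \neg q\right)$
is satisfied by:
  {w: True, e: True, q: False}
  {w: True, e: False, q: False}
  {e: True, w: False, q: False}
  {w: False, e: False, q: False}
  {q: True, w: True, e: True}
  {q: True, w: True, e: False}
  {q: True, e: True, w: False}


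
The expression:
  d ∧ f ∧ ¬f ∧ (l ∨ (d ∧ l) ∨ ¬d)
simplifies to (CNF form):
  False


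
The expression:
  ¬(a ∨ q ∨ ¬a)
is never true.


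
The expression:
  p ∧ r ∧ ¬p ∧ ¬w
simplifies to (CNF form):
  False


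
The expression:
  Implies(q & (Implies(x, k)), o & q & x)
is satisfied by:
  {o: True, x: True, k: False, q: False}
  {x: True, o: False, k: False, q: False}
  {o: True, k: True, x: True, q: False}
  {k: True, x: True, o: False, q: False}
  {o: True, x: False, k: False, q: False}
  {o: False, x: False, k: False, q: False}
  {o: True, k: True, x: False, q: False}
  {k: True, o: False, x: False, q: False}
  {q: True, o: True, x: True, k: False}
  {q: True, x: True, o: False, k: False}
  {o: True, q: True, k: True, x: True}


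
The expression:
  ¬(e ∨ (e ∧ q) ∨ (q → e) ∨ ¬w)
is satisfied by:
  {w: True, q: True, e: False}


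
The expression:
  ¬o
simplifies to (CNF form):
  ¬o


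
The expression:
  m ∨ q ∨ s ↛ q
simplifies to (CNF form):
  m ∨ q ∨ s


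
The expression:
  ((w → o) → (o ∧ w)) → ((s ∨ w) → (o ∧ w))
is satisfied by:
  {o: True, w: False}
  {w: False, o: False}
  {w: True, o: True}


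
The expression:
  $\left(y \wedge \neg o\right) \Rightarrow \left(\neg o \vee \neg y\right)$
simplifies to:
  $\text{True}$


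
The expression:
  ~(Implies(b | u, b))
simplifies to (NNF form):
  u & ~b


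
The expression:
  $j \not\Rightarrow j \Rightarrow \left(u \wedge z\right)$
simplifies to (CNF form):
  $\text{True}$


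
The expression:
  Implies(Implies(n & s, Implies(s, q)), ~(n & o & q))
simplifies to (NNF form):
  ~n | ~o | ~q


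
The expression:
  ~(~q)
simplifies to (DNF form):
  q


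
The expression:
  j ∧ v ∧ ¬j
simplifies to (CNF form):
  False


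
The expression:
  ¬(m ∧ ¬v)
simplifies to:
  v ∨ ¬m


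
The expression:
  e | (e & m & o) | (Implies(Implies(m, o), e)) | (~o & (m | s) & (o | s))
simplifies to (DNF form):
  e | (m & ~o) | (s & ~o)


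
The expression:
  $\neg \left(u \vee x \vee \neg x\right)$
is never true.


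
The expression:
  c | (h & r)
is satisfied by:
  {r: True, c: True, h: True}
  {r: True, c: True, h: False}
  {c: True, h: True, r: False}
  {c: True, h: False, r: False}
  {r: True, h: True, c: False}


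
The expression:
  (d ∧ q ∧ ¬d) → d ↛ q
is always true.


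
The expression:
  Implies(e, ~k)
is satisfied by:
  {k: False, e: False}
  {e: True, k: False}
  {k: True, e: False}


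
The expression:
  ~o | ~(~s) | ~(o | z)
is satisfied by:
  {s: True, o: False}
  {o: False, s: False}
  {o: True, s: True}


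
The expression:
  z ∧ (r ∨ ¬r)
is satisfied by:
  {z: True}


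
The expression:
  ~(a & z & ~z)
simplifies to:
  True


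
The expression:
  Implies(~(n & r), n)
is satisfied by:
  {n: True}


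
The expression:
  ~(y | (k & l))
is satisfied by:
  {l: False, y: False, k: False}
  {k: True, l: False, y: False}
  {l: True, k: False, y: False}


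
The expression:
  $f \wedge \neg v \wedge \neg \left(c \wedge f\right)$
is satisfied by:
  {f: True, v: False, c: False}


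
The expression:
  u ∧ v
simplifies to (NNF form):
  u ∧ v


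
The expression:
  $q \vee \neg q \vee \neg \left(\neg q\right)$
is always true.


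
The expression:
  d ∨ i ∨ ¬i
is always true.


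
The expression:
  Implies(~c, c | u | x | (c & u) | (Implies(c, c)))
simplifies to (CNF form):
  True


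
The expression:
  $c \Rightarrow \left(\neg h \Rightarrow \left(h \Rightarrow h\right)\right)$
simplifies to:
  $\text{True}$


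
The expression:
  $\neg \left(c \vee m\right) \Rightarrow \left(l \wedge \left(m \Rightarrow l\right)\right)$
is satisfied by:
  {c: True, m: True, l: True}
  {c: True, m: True, l: False}
  {c: True, l: True, m: False}
  {c: True, l: False, m: False}
  {m: True, l: True, c: False}
  {m: True, l: False, c: False}
  {l: True, m: False, c: False}


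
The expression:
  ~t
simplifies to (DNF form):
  ~t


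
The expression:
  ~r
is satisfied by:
  {r: False}


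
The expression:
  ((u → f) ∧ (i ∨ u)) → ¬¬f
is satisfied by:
  {u: True, f: True, i: False}
  {u: True, f: False, i: False}
  {f: True, u: False, i: False}
  {u: False, f: False, i: False}
  {i: True, u: True, f: True}
  {i: True, u: True, f: False}
  {i: True, f: True, u: False}


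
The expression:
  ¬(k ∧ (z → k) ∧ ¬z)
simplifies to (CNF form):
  z ∨ ¬k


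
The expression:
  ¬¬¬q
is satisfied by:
  {q: False}


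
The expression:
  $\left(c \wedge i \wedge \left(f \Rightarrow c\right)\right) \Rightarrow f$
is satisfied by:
  {f: True, c: False, i: False}
  {f: False, c: False, i: False}
  {i: True, f: True, c: False}
  {i: True, f: False, c: False}
  {c: True, f: True, i: False}
  {c: True, f: False, i: False}
  {c: True, i: True, f: True}


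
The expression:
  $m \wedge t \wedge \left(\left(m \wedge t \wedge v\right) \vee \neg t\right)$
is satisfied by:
  {t: True, m: True, v: True}


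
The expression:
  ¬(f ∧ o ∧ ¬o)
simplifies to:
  True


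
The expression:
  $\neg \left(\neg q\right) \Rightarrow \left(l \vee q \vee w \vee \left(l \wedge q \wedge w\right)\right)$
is always true.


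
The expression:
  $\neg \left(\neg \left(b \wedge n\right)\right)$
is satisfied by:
  {b: True, n: True}


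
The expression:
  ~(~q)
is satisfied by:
  {q: True}


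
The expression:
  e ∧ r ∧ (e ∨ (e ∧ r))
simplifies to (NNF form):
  e ∧ r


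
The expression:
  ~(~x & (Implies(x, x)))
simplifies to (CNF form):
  x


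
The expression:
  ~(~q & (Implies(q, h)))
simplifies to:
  q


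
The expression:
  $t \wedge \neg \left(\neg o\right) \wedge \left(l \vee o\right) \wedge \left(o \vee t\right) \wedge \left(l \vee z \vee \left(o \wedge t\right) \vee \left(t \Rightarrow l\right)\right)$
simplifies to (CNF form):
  $o \wedge t$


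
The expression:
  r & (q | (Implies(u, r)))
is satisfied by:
  {r: True}


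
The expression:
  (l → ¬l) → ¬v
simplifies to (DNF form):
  l ∨ ¬v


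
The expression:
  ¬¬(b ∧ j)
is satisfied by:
  {j: True, b: True}


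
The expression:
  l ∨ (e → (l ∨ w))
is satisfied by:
  {w: True, l: True, e: False}
  {w: True, e: False, l: False}
  {l: True, e: False, w: False}
  {l: False, e: False, w: False}
  {w: True, l: True, e: True}
  {w: True, e: True, l: False}
  {l: True, e: True, w: False}


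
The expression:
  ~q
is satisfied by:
  {q: False}


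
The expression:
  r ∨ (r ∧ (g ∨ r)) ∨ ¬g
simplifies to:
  r ∨ ¬g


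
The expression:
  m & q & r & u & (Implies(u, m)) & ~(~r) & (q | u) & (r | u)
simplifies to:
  m & q & r & u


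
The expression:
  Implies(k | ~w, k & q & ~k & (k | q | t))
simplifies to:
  w & ~k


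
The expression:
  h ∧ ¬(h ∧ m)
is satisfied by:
  {h: True, m: False}


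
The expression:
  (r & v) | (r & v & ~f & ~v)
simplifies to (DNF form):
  r & v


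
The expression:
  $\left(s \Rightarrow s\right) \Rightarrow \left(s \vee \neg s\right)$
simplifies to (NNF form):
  $\text{True}$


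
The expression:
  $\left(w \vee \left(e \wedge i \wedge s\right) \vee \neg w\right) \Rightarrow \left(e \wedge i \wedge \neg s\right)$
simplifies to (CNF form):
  $e \wedge i \wedge \neg s$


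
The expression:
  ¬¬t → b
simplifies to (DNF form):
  b ∨ ¬t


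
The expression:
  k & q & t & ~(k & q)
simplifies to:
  False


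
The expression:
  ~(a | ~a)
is never true.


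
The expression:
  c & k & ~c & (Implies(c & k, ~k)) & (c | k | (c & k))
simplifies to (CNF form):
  False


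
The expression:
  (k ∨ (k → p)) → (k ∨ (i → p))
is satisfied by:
  {k: True, p: True, i: False}
  {k: True, p: False, i: False}
  {p: True, k: False, i: False}
  {k: False, p: False, i: False}
  {i: True, k: True, p: True}
  {i: True, k: True, p: False}
  {i: True, p: True, k: False}


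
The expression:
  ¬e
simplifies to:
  ¬e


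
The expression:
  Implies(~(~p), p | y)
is always true.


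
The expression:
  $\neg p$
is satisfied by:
  {p: False}


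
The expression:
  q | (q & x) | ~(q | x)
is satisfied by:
  {q: True, x: False}
  {x: False, q: False}
  {x: True, q: True}


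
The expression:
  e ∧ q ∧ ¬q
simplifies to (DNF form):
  False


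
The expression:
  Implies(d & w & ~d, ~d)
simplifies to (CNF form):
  True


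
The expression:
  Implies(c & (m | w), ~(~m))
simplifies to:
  m | ~c | ~w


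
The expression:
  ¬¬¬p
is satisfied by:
  {p: False}


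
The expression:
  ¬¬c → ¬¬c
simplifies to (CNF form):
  True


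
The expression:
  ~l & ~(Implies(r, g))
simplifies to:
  r & ~g & ~l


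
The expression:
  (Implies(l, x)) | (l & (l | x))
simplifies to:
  True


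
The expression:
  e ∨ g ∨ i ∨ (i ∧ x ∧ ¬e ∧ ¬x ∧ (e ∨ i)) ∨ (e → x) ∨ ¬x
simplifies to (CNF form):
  True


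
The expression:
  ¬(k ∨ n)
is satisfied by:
  {n: False, k: False}


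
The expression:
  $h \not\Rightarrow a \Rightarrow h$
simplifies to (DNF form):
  $\text{True}$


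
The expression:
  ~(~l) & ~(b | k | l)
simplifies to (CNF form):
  False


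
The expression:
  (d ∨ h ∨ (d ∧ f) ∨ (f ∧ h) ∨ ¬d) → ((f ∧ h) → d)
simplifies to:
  d ∨ ¬f ∨ ¬h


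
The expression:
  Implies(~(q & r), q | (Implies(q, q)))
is always true.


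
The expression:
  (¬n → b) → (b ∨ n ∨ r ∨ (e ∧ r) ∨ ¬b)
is always true.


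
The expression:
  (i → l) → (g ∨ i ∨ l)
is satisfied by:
  {i: True, l: True, g: True}
  {i: True, l: True, g: False}
  {i: True, g: True, l: False}
  {i: True, g: False, l: False}
  {l: True, g: True, i: False}
  {l: True, g: False, i: False}
  {g: True, l: False, i: False}


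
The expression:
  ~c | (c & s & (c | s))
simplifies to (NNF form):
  s | ~c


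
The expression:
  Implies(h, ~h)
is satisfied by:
  {h: False}


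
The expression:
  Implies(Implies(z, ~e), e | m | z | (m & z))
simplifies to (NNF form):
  e | m | z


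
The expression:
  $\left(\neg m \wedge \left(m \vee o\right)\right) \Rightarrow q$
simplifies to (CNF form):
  $m \vee q \vee \neg o$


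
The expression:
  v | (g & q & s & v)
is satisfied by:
  {v: True}


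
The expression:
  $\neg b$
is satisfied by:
  {b: False}


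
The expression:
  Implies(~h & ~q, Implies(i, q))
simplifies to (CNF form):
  h | q | ~i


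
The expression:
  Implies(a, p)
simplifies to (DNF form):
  p | ~a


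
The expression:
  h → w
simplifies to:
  w ∨ ¬h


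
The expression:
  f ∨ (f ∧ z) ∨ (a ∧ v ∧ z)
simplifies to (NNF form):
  f ∨ (a ∧ v ∧ z)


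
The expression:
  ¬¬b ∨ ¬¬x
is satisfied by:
  {b: True, x: True}
  {b: True, x: False}
  {x: True, b: False}


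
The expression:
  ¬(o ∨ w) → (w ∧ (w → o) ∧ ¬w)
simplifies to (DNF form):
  o ∨ w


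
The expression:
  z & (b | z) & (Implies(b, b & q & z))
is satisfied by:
  {z: True, q: True, b: False}
  {z: True, q: False, b: False}
  {z: True, b: True, q: True}


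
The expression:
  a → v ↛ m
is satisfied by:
  {v: True, a: False, m: False}
  {v: False, a: False, m: False}
  {m: True, v: True, a: False}
  {m: True, v: False, a: False}
  {a: True, v: True, m: False}


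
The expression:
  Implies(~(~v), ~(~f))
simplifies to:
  f | ~v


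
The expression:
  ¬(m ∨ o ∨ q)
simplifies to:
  ¬m ∧ ¬o ∧ ¬q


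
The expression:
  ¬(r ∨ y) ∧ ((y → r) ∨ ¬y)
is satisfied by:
  {y: False, r: False}


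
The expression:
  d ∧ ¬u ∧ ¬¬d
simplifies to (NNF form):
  d ∧ ¬u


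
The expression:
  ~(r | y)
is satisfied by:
  {y: False, r: False}


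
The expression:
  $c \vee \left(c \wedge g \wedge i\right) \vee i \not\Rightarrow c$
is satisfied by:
  {i: True, c: True}
  {i: True, c: False}
  {c: True, i: False}


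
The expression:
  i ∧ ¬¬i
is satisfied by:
  {i: True}


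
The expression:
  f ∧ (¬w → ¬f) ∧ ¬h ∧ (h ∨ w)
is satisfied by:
  {w: True, f: True, h: False}


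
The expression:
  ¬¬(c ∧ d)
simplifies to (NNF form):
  c ∧ d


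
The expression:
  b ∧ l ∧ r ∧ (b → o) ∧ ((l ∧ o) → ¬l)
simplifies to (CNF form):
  False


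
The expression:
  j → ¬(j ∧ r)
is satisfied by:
  {r: False, j: False}
  {j: True, r: False}
  {r: True, j: False}


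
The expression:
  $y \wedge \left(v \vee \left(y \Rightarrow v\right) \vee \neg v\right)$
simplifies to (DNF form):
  $y$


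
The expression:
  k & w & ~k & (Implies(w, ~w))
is never true.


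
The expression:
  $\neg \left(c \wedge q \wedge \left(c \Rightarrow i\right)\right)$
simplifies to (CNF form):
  $\neg c \vee \neg i \vee \neg q$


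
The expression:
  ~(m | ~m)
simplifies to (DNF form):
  False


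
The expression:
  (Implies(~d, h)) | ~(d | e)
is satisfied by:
  {h: True, d: True, e: False}
  {h: True, e: False, d: False}
  {d: True, e: False, h: False}
  {d: False, e: False, h: False}
  {h: True, d: True, e: True}
  {h: True, e: True, d: False}
  {d: True, e: True, h: False}


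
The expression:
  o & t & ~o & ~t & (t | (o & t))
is never true.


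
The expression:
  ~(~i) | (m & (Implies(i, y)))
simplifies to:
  i | m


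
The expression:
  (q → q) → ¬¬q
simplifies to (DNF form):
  q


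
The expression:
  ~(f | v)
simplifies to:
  ~f & ~v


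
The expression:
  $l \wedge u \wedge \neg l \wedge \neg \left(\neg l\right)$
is never true.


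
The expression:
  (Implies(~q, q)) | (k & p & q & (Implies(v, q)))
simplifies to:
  q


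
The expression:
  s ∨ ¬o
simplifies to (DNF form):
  s ∨ ¬o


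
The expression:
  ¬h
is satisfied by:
  {h: False}


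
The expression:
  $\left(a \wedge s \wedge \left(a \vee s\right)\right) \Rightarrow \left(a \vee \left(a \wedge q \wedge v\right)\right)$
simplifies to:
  $\text{True}$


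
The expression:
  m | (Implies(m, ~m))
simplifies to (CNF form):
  True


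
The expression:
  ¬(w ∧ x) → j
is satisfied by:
  {x: True, j: True, w: True}
  {x: True, j: True, w: False}
  {j: True, w: True, x: False}
  {j: True, w: False, x: False}
  {x: True, w: True, j: False}


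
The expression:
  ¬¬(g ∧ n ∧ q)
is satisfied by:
  {g: True, q: True, n: True}


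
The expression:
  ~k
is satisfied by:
  {k: False}


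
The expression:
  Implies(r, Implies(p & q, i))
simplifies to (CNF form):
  i | ~p | ~q | ~r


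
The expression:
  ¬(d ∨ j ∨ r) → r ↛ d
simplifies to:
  d ∨ j ∨ r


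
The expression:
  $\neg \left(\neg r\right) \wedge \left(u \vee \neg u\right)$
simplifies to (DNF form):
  $r$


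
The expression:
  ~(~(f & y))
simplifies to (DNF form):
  f & y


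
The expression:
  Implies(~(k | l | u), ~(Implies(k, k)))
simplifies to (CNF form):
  k | l | u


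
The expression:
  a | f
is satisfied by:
  {a: True, f: True}
  {a: True, f: False}
  {f: True, a: False}


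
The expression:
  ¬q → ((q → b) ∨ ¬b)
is always true.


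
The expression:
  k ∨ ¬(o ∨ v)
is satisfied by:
  {k: True, o: False, v: False}
  {k: True, v: True, o: False}
  {k: True, o: True, v: False}
  {k: True, v: True, o: True}
  {v: False, o: False, k: False}


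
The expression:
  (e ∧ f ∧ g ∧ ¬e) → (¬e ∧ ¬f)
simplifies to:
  True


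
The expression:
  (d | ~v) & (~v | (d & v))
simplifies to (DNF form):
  d | ~v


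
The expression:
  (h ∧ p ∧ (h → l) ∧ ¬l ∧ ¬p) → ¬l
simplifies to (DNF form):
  True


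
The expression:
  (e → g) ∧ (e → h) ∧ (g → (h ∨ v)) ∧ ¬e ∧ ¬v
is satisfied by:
  {h: True, g: False, v: False, e: False}
  {e: False, g: False, h: False, v: False}
  {h: True, g: True, e: False, v: False}


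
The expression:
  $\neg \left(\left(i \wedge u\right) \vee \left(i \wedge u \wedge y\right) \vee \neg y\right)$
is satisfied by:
  {y: True, u: False, i: False}
  {y: True, i: True, u: False}
  {y: True, u: True, i: False}


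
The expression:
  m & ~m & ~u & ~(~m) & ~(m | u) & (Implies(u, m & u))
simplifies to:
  False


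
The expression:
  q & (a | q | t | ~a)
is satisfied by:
  {q: True}


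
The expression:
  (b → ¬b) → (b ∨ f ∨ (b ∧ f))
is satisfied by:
  {b: True, f: True}
  {b: True, f: False}
  {f: True, b: False}


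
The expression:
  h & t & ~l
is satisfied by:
  {t: True, h: True, l: False}


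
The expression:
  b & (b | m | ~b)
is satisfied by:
  {b: True}


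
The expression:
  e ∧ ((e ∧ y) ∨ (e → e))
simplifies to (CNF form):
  e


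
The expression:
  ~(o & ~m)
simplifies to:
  m | ~o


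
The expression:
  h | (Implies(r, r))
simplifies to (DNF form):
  True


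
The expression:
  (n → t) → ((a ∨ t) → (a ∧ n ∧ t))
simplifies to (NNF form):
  (a ∧ n) ∨ (¬a ∧ ¬t)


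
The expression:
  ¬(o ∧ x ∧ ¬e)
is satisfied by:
  {e: True, o: False, x: False}
  {o: False, x: False, e: False}
  {x: True, e: True, o: False}
  {x: True, o: False, e: False}
  {e: True, o: True, x: False}
  {o: True, e: False, x: False}
  {x: True, o: True, e: True}


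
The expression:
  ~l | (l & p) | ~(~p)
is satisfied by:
  {p: True, l: False}
  {l: False, p: False}
  {l: True, p: True}


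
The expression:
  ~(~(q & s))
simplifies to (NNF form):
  q & s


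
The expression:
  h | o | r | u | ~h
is always true.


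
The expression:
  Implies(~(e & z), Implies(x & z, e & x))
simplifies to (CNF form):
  e | ~x | ~z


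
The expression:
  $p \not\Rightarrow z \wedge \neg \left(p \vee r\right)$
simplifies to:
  $\text{False}$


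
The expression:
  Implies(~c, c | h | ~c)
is always true.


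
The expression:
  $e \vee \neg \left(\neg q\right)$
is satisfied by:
  {q: True, e: True}
  {q: True, e: False}
  {e: True, q: False}


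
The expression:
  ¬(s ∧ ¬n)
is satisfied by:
  {n: True, s: False}
  {s: False, n: False}
  {s: True, n: True}


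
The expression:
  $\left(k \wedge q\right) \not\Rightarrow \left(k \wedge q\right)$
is never true.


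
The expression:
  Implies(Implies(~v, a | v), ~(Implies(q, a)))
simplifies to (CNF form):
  ~a & (q | ~v)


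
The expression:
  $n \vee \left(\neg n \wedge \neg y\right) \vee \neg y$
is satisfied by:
  {n: True, y: False}
  {y: False, n: False}
  {y: True, n: True}


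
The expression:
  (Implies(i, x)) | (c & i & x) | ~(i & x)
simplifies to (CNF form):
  True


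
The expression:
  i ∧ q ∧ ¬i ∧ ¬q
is never true.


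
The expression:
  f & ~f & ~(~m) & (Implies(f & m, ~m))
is never true.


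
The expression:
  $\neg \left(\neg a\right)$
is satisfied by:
  {a: True}


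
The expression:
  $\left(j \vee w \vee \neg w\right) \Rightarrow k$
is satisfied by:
  {k: True}


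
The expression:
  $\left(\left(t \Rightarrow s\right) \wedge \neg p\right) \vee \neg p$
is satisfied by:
  {p: False}


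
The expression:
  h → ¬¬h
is always true.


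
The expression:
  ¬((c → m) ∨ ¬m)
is never true.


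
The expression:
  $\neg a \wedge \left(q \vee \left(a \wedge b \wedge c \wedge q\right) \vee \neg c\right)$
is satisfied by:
  {q: True, c: False, a: False}
  {c: False, a: False, q: False}
  {q: True, c: True, a: False}


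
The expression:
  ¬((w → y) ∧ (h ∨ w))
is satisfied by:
  {w: False, h: False, y: False}
  {y: True, w: False, h: False}
  {w: True, y: False, h: False}
  {h: True, w: True, y: False}


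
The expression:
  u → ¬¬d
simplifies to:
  d ∨ ¬u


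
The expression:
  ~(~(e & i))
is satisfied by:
  {i: True, e: True}


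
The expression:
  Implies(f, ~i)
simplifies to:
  ~f | ~i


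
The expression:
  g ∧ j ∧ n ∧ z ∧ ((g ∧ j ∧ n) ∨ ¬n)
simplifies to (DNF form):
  g ∧ j ∧ n ∧ z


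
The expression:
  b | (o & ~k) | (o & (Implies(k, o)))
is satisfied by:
  {b: True, o: True}
  {b: True, o: False}
  {o: True, b: False}


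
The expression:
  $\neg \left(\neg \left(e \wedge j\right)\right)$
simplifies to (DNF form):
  $e \wedge j$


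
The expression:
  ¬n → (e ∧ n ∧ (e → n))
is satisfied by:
  {n: True}


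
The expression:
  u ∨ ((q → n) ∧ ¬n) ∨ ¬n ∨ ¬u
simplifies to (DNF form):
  True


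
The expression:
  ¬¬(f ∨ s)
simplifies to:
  f ∨ s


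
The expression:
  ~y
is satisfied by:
  {y: False}


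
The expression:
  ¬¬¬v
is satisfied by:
  {v: False}


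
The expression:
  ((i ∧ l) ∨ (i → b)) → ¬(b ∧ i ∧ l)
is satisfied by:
  {l: False, b: False, i: False}
  {i: True, l: False, b: False}
  {b: True, l: False, i: False}
  {i: True, b: True, l: False}
  {l: True, i: False, b: False}
  {i: True, l: True, b: False}
  {b: True, l: True, i: False}


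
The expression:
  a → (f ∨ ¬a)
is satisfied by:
  {f: True, a: False}
  {a: False, f: False}
  {a: True, f: True}


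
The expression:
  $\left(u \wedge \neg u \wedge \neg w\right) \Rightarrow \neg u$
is always true.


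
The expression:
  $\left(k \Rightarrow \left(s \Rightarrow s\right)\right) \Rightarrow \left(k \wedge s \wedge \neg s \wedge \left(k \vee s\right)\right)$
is never true.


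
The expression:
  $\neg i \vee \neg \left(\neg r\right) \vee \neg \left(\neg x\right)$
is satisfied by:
  {r: True, x: True, i: False}
  {r: True, i: False, x: False}
  {x: True, i: False, r: False}
  {x: False, i: False, r: False}
  {r: True, x: True, i: True}
  {r: True, i: True, x: False}
  {x: True, i: True, r: False}


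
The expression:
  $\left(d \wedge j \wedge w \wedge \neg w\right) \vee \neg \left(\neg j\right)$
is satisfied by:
  {j: True}


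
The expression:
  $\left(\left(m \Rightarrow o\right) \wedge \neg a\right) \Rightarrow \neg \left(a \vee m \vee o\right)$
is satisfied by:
  {a: True, o: False}
  {o: False, a: False}
  {o: True, a: True}


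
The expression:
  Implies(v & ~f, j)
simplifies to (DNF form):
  f | j | ~v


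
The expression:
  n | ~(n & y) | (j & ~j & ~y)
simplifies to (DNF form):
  True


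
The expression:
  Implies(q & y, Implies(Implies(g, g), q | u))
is always true.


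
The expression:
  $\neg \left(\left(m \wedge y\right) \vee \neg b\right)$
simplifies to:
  $b \wedge \left(\neg m \vee \neg y\right)$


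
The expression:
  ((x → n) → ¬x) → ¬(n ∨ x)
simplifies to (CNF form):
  (n ∨ ¬n) ∧ (n ∨ ¬x) ∧ (x ∨ ¬n) ∧ (x ∨ ¬x)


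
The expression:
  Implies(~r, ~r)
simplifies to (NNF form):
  True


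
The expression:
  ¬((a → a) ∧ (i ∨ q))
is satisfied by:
  {q: False, i: False}


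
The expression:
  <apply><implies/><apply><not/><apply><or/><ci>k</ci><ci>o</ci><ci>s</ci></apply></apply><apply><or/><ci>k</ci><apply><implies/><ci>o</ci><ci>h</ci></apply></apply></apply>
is always true.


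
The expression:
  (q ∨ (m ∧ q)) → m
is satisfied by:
  {m: True, q: False}
  {q: False, m: False}
  {q: True, m: True}


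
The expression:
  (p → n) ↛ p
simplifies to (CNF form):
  ¬p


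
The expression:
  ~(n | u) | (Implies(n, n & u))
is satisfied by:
  {u: True, n: False}
  {n: False, u: False}
  {n: True, u: True}


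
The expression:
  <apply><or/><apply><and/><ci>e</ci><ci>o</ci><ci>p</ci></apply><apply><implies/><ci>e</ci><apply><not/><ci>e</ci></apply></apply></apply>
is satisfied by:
  {p: True, o: True, e: False}
  {p: True, o: False, e: False}
  {o: True, p: False, e: False}
  {p: False, o: False, e: False}
  {p: True, e: True, o: True}


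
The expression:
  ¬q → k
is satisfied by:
  {k: True, q: True}
  {k: True, q: False}
  {q: True, k: False}


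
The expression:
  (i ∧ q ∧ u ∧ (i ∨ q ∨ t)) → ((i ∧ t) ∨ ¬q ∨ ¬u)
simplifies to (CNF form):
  t ∨ ¬i ∨ ¬q ∨ ¬u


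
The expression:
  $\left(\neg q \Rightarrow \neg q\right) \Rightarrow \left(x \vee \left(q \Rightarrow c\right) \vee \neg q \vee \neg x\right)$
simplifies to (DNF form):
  $\text{True}$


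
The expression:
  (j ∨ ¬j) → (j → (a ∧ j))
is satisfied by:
  {a: True, j: False}
  {j: False, a: False}
  {j: True, a: True}


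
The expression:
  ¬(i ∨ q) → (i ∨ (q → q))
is always true.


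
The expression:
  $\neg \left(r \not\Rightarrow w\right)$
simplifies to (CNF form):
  $w \vee \neg r$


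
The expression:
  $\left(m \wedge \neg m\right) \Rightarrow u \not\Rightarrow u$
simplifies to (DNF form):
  $\text{True}$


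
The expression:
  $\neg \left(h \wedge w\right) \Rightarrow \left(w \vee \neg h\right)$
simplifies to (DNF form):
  $w \vee \neg h$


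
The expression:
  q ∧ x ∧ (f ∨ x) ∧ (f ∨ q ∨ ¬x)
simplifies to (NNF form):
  q ∧ x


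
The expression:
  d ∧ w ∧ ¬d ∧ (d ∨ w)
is never true.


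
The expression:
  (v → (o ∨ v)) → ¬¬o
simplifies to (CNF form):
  o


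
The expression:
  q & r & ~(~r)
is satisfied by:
  {r: True, q: True}


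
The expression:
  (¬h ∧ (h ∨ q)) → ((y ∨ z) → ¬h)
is always true.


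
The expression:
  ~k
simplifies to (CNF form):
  ~k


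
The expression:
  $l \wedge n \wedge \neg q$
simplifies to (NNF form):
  $l \wedge n \wedge \neg q$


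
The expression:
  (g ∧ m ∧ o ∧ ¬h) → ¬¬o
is always true.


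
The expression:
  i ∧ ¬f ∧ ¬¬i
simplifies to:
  i ∧ ¬f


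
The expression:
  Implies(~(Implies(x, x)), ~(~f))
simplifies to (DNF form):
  True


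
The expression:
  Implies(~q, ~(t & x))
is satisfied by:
  {q: True, t: False, x: False}
  {t: False, x: False, q: False}
  {x: True, q: True, t: False}
  {x: True, t: False, q: False}
  {q: True, t: True, x: False}
  {t: True, q: False, x: False}
  {x: True, t: True, q: True}


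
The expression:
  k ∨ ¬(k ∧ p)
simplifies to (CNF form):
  True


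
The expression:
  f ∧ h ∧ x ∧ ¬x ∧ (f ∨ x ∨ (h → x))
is never true.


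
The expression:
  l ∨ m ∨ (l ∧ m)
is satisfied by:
  {m: True, l: True}
  {m: True, l: False}
  {l: True, m: False}


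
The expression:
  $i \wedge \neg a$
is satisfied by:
  {i: True, a: False}


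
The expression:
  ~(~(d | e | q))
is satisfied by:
  {d: True, q: True, e: True}
  {d: True, q: True, e: False}
  {d: True, e: True, q: False}
  {d: True, e: False, q: False}
  {q: True, e: True, d: False}
  {q: True, e: False, d: False}
  {e: True, q: False, d: False}


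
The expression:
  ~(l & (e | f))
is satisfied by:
  {f: False, l: False, e: False}
  {e: True, f: False, l: False}
  {f: True, e: False, l: False}
  {e: True, f: True, l: False}
  {l: True, e: False, f: False}


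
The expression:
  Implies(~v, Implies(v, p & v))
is always true.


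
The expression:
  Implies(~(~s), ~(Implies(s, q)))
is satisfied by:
  {s: False, q: False}
  {q: True, s: False}
  {s: True, q: False}


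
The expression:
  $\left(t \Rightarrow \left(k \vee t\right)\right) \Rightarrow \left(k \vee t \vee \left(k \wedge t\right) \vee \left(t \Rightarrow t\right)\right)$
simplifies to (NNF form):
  $\text{True}$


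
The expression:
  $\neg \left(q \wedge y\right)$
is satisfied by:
  {q: False, y: False}
  {y: True, q: False}
  {q: True, y: False}


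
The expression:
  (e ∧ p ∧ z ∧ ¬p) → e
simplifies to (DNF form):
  True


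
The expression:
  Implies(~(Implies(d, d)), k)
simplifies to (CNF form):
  True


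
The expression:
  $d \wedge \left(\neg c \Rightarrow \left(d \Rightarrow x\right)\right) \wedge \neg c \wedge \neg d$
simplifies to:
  $\text{False}$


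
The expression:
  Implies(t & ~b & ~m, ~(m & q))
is always true.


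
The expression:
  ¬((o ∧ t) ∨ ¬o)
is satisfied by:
  {o: True, t: False}


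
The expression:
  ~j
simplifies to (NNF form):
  ~j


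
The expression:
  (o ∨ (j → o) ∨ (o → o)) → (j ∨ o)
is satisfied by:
  {o: True, j: True}
  {o: True, j: False}
  {j: True, o: False}


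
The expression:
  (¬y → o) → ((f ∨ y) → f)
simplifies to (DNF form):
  f ∨ ¬y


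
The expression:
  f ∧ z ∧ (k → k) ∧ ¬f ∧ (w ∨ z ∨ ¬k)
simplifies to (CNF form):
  False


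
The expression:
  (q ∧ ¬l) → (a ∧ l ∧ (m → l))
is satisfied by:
  {l: True, q: False}
  {q: False, l: False}
  {q: True, l: True}


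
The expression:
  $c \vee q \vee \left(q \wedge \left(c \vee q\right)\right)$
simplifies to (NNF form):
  $c \vee q$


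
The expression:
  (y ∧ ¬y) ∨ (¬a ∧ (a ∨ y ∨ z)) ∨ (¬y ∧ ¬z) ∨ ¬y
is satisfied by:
  {y: False, a: False}
  {a: True, y: False}
  {y: True, a: False}


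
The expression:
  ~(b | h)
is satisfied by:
  {h: False, b: False}


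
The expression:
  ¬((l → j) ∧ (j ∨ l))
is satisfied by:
  {j: False}


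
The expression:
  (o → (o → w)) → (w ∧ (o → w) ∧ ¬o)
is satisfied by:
  {o: True, w: False}
  {w: True, o: False}


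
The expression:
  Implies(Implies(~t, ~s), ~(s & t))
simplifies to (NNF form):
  ~s | ~t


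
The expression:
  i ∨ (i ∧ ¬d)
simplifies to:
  i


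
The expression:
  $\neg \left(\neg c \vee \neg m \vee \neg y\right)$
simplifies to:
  $c \wedge m \wedge y$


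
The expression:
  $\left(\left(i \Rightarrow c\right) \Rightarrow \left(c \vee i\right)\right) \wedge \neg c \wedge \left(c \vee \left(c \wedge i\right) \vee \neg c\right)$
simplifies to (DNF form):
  $i \wedge \neg c$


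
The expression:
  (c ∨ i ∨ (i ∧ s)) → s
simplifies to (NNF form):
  s ∨ (¬c ∧ ¬i)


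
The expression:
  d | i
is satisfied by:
  {i: True, d: True}
  {i: True, d: False}
  {d: True, i: False}


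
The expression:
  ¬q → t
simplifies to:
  q ∨ t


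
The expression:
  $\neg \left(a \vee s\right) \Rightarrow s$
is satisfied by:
  {a: True, s: True}
  {a: True, s: False}
  {s: True, a: False}


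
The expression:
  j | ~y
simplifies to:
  j | ~y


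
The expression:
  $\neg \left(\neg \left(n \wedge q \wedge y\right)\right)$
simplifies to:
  $n \wedge q \wedge y$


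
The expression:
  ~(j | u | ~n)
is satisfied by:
  {n: True, u: False, j: False}


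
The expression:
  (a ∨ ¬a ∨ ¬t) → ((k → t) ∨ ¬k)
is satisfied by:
  {t: True, k: False}
  {k: False, t: False}
  {k: True, t: True}


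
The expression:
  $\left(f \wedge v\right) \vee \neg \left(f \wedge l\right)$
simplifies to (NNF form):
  $v \vee \neg f \vee \neg l$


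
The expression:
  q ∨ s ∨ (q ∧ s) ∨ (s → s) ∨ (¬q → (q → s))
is always true.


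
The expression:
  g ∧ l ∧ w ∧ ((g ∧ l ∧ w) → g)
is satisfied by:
  {w: True, g: True, l: True}


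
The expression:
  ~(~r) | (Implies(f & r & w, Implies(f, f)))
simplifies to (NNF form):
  True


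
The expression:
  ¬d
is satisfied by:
  {d: False}


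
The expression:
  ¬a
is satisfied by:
  {a: False}


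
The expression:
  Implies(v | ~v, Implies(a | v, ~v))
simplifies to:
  ~v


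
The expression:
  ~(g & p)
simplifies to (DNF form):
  ~g | ~p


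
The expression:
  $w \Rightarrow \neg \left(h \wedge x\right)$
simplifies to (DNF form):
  $\neg h \vee \neg w \vee \neg x$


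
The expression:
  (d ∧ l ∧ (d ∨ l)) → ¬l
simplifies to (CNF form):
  ¬d ∨ ¬l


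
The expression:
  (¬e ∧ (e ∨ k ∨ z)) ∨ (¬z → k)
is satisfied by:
  {k: True, z: True}
  {k: True, z: False}
  {z: True, k: False}


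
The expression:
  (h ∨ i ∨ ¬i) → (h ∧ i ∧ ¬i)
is never true.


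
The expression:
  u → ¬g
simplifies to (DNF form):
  ¬g ∨ ¬u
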